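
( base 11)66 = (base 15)4c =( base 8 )110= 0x48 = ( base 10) 72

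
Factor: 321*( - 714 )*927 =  - 212462838 = - 2^1*3^4* 7^1 * 17^1*103^1*107^1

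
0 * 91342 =0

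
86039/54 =1593 + 17/54 =1593.31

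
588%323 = 265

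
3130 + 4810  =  7940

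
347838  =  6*57973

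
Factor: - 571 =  - 571^1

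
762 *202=153924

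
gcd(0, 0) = 0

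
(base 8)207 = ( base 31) 4B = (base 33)43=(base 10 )135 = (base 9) 160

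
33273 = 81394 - 48121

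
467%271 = 196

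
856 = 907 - 51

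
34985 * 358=12524630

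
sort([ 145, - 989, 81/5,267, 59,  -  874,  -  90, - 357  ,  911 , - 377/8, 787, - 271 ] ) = [  -  989, - 874, - 357,-271, -90, - 377/8,81/5 , 59, 145,267, 787,911] 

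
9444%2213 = 592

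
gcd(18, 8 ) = 2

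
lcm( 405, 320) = 25920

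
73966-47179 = 26787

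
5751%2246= 1259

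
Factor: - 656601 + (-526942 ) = - 1183543 = - 53^1*137^1*163^1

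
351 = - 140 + 491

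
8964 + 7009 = 15973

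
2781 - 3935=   -  1154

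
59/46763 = 59/46763  =  0.00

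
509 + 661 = 1170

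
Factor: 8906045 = 5^1*17^1*29^1 *3613^1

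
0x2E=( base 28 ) 1i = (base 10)46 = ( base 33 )1D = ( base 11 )42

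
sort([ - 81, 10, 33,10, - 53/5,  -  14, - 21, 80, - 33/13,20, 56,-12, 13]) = [ - 81,  -  21,  -  14, - 12, - 53/5, - 33/13, 10, 10, 13, 20, 33,56,80 ] 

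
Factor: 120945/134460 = 2^(-2)*3^( - 3)*11^1*83^( - 1) *733^1 = 8063/8964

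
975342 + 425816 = 1401158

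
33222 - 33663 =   -  441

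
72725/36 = 72725/36= 2020.14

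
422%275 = 147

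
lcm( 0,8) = 0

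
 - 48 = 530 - 578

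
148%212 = 148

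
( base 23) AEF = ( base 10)5627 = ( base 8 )12773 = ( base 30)67h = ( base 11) 4256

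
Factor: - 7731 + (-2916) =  - 3^2*7^1*13^2 = - 10647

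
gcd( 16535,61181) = 1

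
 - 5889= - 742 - 5147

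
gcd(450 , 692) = 2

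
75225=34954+40271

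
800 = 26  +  774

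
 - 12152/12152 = -1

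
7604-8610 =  - 1006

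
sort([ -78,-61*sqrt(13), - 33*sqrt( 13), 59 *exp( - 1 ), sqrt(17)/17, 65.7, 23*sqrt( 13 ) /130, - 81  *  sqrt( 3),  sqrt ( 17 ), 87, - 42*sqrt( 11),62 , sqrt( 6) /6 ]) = [-61 * sqrt( 13 ),  -  81 *sqrt( 3) ,-42*sqrt( 11), - 33*sqrt ( 13), -78, sqrt( 17 )/17,sqrt(6 ) /6 , 23*sqrt( 13)/130 , sqrt( 17),59*exp ( - 1 ), 62, 65.7,87]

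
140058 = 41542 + 98516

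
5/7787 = 5/7787  =  0.00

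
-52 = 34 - 86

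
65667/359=65667/359  =  182.92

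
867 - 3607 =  - 2740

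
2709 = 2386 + 323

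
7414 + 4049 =11463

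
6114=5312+802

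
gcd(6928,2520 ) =8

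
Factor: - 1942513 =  - 149^1*13037^1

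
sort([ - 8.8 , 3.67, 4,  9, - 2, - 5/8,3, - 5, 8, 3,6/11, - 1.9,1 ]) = [ - 8.8,-5, -2, -1.9, - 5/8, 6/11,1,3, 3,3.67,4,8,9]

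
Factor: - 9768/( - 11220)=2^1*5^(-1 )*17^( - 1)*37^1=74/85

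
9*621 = 5589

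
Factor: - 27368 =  - 2^3*11^1*311^1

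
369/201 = 1 + 56/67= 1.84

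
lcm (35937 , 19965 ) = 179685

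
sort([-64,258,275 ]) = [ - 64, 258,275]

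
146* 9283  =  1355318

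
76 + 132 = 208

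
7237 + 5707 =12944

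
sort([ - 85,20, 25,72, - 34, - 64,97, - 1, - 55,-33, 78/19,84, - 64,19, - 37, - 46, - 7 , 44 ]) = [  -  85, - 64, - 64,  -  55,-46, - 37 , - 34, - 33, - 7, - 1,78/19,19,20, 25,44,72,84, 97] 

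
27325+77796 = 105121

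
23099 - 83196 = - 60097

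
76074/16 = 38037/8 =4754.62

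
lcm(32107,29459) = 2857523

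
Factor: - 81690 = - 2^1*3^1 *5^1*7^1 * 389^1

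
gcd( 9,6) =3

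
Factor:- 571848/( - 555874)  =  2^2*3^1*11^(-2 )*2297^( - 1)*23827^1=285924/277937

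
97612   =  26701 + 70911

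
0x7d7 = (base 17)6g1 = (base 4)133113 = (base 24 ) 3BF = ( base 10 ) 2007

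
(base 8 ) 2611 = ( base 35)15h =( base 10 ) 1417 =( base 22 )2k9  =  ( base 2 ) 10110001001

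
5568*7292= 40601856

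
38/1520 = 1/40 = 0.03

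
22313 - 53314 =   -  31001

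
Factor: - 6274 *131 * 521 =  - 2^1*131^1 * 521^1*3137^1  =  -  428206774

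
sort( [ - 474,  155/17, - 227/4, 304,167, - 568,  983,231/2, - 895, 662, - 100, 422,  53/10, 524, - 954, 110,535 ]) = [ - 954, - 895, - 568,-474,-100, - 227/4,53/10,155/17, 110,231/2, 167,304,422,524, 535, 662,983]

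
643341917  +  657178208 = 1300520125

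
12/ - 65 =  - 1 + 53/65 = - 0.18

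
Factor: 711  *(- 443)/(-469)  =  314973/469 = 3^2*7^( - 1 )*67^( - 1)*79^1*443^1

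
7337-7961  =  -624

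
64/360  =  8/45 = 0.18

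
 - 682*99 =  - 67518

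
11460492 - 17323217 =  - 5862725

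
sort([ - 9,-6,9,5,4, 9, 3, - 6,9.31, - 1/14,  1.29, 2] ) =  [ - 9, - 6, - 6, - 1/14, 1.29 , 2,3,4,5,9,9,  9.31 ]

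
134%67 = 0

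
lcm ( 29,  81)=2349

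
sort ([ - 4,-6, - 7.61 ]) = [-7.61,-6,-4 ] 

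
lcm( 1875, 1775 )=133125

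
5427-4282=1145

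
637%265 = 107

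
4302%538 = 536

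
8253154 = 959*8606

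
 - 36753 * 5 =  - 183765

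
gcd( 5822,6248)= 142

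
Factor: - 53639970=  - 2^1*3^1*5^1 * 113^1*15823^1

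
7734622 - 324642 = 7409980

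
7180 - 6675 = 505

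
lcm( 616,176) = 1232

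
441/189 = 2  +  1/3 = 2.33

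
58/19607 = 58/19607 = 0.00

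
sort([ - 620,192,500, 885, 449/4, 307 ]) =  [-620, 449/4,192, 307, 500,  885] 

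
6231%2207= 1817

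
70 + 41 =111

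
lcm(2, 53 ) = 106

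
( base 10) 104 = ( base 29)3h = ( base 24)48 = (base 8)150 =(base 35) 2Y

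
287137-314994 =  - 27857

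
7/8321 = 7/8321 = 0.00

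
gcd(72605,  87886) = 1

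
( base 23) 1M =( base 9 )50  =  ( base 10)45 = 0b101101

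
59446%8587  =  7924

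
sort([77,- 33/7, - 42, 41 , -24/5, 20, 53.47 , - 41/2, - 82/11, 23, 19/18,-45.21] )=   [ - 45.21, - 42, - 41/2, - 82/11, - 24/5, - 33/7, 19/18,  20,23, 41,  53.47,77] 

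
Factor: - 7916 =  - 2^2*1979^1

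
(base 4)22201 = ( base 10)673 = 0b1010100001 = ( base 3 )220221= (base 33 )kd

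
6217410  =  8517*730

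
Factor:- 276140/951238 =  - 2^1*5^1*13807^1*475619^( - 1 )= - 138070/475619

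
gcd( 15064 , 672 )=56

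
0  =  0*81583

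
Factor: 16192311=3^1*751^1*7187^1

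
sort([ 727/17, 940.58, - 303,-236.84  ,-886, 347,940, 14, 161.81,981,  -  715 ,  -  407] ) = [-886, -715,-407,-303, - 236.84 , 14, 727/17,161.81, 347,  940, 940.58  ,  981 ]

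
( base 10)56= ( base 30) 1q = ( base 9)62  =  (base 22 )2c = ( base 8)70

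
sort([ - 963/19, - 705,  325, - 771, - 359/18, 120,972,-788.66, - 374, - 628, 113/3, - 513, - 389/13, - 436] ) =[ - 788.66, - 771, - 705, - 628,-513,  -  436,  -  374, - 963/19, - 389/13, - 359/18, 113/3 , 120, 325,972] 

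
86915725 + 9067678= 95983403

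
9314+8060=17374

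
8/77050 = 4/38525=   0.00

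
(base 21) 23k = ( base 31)104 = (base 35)RK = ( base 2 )1111000101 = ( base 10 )965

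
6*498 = 2988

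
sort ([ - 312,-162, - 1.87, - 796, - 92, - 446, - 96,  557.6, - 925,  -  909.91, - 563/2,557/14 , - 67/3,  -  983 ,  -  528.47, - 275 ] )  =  [ - 983, - 925, - 909.91, - 796, - 528.47,- 446, - 312, - 563/2 ,  -  275,-162, - 96, - 92,- 67/3, - 1.87,557/14,  557.6] 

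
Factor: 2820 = 2^2*3^1*5^1*47^1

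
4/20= 1/5=0.20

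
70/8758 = 35/4379 = 0.01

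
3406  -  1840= 1566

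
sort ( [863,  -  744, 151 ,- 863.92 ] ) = [-863.92, - 744,  151,863]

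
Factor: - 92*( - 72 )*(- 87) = -576288 = -  2^5*3^3*23^1*29^1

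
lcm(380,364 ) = 34580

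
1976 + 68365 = 70341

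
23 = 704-681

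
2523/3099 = 841/1033 = 0.81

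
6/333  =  2/111  =  0.02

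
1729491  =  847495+881996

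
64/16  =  4=4.00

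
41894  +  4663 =46557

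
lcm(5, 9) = 45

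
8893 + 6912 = 15805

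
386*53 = 20458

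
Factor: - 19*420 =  - 7980  =  - 2^2*3^1 *5^1*7^1*19^1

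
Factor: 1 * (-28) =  - 28 = - 2^2*7^1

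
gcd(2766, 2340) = 6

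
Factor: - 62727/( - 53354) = 2^( - 1)*3^1*29^1*37^( - 1) = 87/74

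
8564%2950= 2664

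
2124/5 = 424+4/5 = 424.80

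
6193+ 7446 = 13639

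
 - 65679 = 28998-94677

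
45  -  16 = 29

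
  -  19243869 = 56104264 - 75348133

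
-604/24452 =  - 151/6113= - 0.02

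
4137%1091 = 864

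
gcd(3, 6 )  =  3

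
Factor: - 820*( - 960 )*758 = 596697600 = 2^9 * 3^1*5^2*41^1 * 379^1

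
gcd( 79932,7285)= 1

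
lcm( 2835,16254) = 243810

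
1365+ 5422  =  6787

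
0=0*7656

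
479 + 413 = 892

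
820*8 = 6560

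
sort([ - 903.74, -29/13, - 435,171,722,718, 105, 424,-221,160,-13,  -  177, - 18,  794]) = [ - 903.74, - 435, - 221, - 177, -18, - 13,  -  29/13, 105,  160, 171, 424,718,  722 , 794 ]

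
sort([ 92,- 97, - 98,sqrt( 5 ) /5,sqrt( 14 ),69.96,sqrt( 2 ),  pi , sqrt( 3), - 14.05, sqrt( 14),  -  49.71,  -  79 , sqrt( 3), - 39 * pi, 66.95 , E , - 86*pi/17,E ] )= [ - 39*pi,-98, - 97, - 79, - 49.71, - 86  *pi/17, - 14.05,sqrt( 5 ) /5,  sqrt( 2 ),sqrt( 3 ),sqrt( 3 ) , E, E , pi,sqrt(14),sqrt( 14 ), 66.95,  69.96,  92] 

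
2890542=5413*534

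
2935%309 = 154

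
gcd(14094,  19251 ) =27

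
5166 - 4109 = 1057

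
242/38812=121/19406 = 0.01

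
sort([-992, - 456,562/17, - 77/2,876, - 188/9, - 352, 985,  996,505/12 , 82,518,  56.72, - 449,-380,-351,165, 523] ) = [  -  992, - 456, - 449,-380, - 352,-351,  -  77/2, - 188/9, 562/17,505/12,56.72,82,165,518,  523,876,985,996 ]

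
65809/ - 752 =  - 65809/752= -  87.51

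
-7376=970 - 8346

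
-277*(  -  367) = 101659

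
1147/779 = 1 + 368/779 =1.47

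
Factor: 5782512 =2^4*3^1*53^1 * 2273^1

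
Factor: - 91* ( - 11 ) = 7^1*11^1*13^1 = 1001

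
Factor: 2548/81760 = 91/2920   =  2^( -3)*5^( - 1 )*7^1*13^1*73^( - 1 )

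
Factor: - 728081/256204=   -  2^ ( - 2 )*13^(-2 )*257^1 * 379^( -1)*2833^1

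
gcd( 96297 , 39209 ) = 1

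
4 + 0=4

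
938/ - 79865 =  - 938/79865  =  -  0.01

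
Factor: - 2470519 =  - 113^1 * 21863^1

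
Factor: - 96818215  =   - 5^1*13^1*1489511^1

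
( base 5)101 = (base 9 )28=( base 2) 11010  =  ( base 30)Q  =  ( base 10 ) 26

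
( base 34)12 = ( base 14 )28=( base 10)36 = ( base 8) 44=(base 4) 210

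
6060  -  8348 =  - 2288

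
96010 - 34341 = 61669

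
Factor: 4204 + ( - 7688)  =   - 2^2*13^1*67^1 = -  3484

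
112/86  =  1 + 13/43 = 1.30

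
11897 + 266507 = 278404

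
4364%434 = 24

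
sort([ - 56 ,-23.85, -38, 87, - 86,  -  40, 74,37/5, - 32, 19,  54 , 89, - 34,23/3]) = [  -  86,  -  56,  -  40 , - 38,-34,- 32, -23.85, 37/5 , 23/3,19, 54, 74, 87 , 89 ] 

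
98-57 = 41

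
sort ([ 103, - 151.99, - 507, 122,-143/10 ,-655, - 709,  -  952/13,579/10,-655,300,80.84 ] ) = [ - 709, - 655,-655,-507,-151.99, - 952/13, - 143/10,579/10, 80.84 , 103,122,  300]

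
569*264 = 150216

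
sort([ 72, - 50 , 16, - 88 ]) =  [  -  88, - 50 , 16,  72] 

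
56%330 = 56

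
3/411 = 1/137  =  0.01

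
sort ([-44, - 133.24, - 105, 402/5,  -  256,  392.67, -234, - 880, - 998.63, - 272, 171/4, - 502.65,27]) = [ - 998.63, - 880,  -  502.65  , - 272, - 256, - 234, - 133.24, - 105,  -  44 , 27 , 171/4, 402/5,392.67]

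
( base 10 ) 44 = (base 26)1I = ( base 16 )2C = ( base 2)101100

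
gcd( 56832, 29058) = 6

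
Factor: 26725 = 5^2*1069^1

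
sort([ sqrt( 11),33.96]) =[ sqrt ( 11 ),33.96]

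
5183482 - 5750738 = - 567256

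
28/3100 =7/775  =  0.01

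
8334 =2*4167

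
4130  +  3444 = 7574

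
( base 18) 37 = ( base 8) 75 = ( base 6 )141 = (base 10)61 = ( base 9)67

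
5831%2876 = 79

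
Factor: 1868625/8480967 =3^1*5^3*151^1*233^(-1 )*1103^( - 1) = 56625/256999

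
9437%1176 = 29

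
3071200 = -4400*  (-698 ) 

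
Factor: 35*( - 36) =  - 2^2*3^2*5^1*7^1=-1260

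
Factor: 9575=5^2*383^1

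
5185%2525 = 135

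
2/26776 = 1/13388 = 0.00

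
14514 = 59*246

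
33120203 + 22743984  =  55864187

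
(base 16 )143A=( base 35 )47X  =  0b1010000111010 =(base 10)5178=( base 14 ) 1c5c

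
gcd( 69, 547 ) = 1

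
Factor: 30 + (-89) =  - 59^1 = - 59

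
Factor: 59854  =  2^1*29927^1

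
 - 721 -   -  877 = 156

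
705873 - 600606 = 105267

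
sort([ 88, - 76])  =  [ - 76, 88] 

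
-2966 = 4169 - 7135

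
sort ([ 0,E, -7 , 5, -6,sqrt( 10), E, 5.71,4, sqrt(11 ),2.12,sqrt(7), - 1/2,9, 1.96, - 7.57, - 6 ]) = [ - 7.57,-7, - 6, - 6, - 1/2, 0,1.96,2.12,sqrt( 7 ),E,E,sqrt(10), sqrt( 11), 4,5,5.71, 9 ] 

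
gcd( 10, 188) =2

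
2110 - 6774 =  - 4664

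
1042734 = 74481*14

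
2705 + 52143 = 54848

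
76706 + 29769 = 106475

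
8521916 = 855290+7666626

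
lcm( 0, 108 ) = 0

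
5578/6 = 929 + 2/3 = 929.67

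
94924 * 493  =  46797532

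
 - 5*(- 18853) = 94265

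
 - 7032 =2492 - 9524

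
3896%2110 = 1786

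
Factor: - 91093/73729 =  - 17^( - 1) * 71^1 * 1283^1*4337^( - 1 ) 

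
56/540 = 14/135 = 0.10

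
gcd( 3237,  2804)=1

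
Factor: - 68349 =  - 3^1*22783^1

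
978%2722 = 978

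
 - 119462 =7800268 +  - 7919730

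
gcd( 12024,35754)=6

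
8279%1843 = 907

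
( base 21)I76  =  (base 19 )137G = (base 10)8091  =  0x1f9b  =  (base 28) A8R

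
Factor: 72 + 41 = 113 = 113^1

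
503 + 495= 998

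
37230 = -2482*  ( - 15)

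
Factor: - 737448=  - 2^3*3^1 * 30727^1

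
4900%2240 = 420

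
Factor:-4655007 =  - 3^2*7^1*37^1*1997^1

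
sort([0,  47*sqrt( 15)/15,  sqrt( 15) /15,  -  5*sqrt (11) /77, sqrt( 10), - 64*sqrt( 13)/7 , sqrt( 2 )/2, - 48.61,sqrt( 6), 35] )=[-48.61 ,  -  64*sqrt( 13)/7, - 5*sqrt(11 )/77,0, sqrt( 15) /15  ,  sqrt(2) /2 , sqrt( 6), sqrt( 10), 47*sqrt( 15)/15 , 35 ] 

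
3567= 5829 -2262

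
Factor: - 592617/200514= - 197539/66838 = - 2^(  -  1) * 23^(-1)*1453^( - 1)*197539^1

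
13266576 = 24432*543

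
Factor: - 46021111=  -  983^1*46817^1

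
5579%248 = 123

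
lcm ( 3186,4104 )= 242136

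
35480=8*4435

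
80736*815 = 65799840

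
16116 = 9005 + 7111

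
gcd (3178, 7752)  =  2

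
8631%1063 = 127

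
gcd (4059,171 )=9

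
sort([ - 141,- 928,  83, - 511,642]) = [ - 928,-511, - 141,83, 642 ]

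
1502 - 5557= - 4055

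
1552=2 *776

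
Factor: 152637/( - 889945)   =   - 3^1 * 5^(- 1 )*7^( - 1) * 47^( - 1) *83^1 * 541^( -1)*613^1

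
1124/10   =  112 + 2/5=112.40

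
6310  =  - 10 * ( - 631 )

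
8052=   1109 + 6943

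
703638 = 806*873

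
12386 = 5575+6811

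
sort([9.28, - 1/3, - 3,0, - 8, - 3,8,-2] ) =[-8, - 3, - 3, - 2, - 1/3,0, 8,9.28 ] 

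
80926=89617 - 8691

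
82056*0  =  0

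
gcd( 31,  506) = 1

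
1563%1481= 82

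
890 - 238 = 652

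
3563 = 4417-854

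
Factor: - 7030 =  - 2^1* 5^1 * 19^1*37^1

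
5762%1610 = 932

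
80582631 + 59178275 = 139760906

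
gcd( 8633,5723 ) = 97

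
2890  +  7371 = 10261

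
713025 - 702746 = 10279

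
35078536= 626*56036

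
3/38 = 3/38 = 0.08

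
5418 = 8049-2631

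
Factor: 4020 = 2^2*3^1*5^1* 67^1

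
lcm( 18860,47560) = 1093880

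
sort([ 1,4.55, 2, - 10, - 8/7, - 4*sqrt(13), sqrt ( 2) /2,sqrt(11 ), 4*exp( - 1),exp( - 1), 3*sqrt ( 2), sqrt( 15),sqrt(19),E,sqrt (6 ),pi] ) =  [ - 4*sqrt ( 13),  -  10, - 8/7, exp( - 1), sqrt( 2 )/2, 1, 4 * exp( - 1 ),2, sqrt(6), E,  pi, sqrt( 11 ), sqrt ( 15 ), 3*sqrt( 2),sqrt(19), 4.55] 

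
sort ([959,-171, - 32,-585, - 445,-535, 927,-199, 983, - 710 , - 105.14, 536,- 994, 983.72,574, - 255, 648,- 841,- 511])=[ - 994,  -  841, - 710  , - 585, - 535, - 511, - 445, - 255,  -  199, - 171, - 105.14, - 32, 536, 574, 648, 927,959, 983, 983.72]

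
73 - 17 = 56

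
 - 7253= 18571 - 25824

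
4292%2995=1297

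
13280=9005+4275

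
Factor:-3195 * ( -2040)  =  2^3*3^3 * 5^2 *17^1*71^1=6517800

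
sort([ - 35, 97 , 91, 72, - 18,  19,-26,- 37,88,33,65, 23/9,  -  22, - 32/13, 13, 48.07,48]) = [ - 37,- 35, - 26,  -  22,-18, -32/13,23/9,13, 19, 33, 48, 48.07, 65,72,88, 91, 97] 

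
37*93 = 3441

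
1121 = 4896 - 3775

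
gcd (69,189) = 3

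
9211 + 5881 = 15092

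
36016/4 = 9004 = 9004.00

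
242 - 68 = 174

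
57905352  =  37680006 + 20225346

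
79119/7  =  11302  +  5/7 = 11302.71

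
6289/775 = 6289/775=8.11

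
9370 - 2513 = 6857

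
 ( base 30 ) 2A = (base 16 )46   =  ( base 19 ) 3D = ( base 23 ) 31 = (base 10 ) 70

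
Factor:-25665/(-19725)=5^ ( - 1)*29^1*59^1*263^(-1) = 1711/1315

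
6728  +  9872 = 16600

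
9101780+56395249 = 65497029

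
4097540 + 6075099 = 10172639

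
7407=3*2469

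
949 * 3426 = 3251274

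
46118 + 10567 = 56685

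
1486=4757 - 3271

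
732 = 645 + 87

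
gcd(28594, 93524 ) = 2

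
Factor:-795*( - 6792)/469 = 5399640/469 = 2^3*3^2*5^1*7^(  -  1)*53^1*67^( - 1 )*283^1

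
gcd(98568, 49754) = 2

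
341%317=24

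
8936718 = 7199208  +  1737510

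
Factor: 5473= 13^1*421^1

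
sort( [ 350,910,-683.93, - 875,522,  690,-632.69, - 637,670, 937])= [  -  875, - 683.93,-637,-632.69,350,522,670, 690,910, 937 ]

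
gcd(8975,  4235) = 5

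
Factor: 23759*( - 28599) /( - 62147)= 3^1*23^1*29^ ( - 1)*1033^1*2143^( - 1 )*9533^1=679483641/62147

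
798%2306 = 798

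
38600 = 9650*4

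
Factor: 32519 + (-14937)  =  2^1*59^1 * 149^1 = 17582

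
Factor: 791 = 7^1 * 113^1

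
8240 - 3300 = 4940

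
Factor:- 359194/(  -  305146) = 319/271 = 11^1*29^1*271^( - 1)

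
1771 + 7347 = 9118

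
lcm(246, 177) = 14514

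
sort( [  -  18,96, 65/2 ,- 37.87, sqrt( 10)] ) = [ - 37.87, - 18,  sqrt( 10 ),65/2,96]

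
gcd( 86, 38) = 2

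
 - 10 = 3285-3295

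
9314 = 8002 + 1312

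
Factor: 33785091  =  3^2*23^1 * 227^1*719^1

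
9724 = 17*572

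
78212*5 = 391060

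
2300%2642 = 2300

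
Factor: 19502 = 2^1*7^2*199^1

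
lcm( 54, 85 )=4590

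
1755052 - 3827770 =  - 2072718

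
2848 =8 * 356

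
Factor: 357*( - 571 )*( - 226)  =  46069422  =  2^1*3^1*7^1*17^1*113^1*571^1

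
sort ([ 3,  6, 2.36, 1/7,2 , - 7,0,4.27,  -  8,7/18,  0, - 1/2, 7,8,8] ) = [ - 8, -7, - 1/2,0,0, 1/7,7/18, 2, 2.36,3,4.27,6,7,8, 8] 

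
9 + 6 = 15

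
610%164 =118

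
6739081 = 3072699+3666382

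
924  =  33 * 28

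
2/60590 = 1/30295 = 0.00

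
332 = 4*83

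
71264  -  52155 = 19109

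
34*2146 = 72964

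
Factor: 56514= 2^1*3^1 * 9419^1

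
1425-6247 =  - 4822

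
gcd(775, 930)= 155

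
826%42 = 28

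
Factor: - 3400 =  - 2^3*5^2* 17^1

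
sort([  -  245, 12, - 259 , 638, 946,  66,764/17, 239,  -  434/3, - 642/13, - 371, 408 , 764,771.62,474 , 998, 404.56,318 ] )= [ -371, - 259,- 245 , - 434/3 ,  -  642/13, 12,764/17, 66, 239,318,404.56,408,  474,638, 764 , 771.62, 946, 998]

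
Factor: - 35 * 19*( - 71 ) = 5^1* 7^1*19^1 * 71^1 = 47215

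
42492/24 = 1770 + 1/2 = 1770.50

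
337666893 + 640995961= 978662854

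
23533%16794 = 6739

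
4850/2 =2425 = 2425.00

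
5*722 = 3610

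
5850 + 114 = 5964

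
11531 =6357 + 5174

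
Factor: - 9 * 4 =  -  36= -2^2*3^2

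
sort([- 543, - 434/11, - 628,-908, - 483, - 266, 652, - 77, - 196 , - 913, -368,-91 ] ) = [ - 913,- 908,-628, - 543, - 483, - 368, - 266,- 196, - 91, - 77,  -  434/11,  652] 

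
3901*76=296476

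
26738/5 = 5347 + 3/5 = 5347.60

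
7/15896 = 7/15896 = 0.00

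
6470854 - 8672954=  - 2202100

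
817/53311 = 817/53311 = 0.02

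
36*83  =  2988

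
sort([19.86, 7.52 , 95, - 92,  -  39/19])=[  -  92, - 39/19,7.52,  19.86,95 ]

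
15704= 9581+6123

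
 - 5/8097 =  - 1 + 8092/8097 = -0.00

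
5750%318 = 26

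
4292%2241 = 2051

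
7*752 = 5264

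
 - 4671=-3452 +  - 1219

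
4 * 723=2892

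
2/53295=2/53295 = 0.00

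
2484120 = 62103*40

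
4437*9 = 39933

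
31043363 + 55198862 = 86242225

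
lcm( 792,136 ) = 13464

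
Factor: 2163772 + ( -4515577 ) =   -  2351805 = - 3^1*5^1* 83^1*1889^1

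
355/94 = 3  +  73/94 = 3.78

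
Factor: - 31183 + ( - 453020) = - 3^1*103^1 * 1567^1 =- 484203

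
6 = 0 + 6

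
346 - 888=  -  542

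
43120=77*560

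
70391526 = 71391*986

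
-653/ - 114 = 653/114 = 5.73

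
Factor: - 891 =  - 3^4*11^1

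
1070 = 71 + 999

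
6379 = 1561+4818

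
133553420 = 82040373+51513047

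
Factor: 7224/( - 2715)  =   - 2^3*5^( - 1)*7^1*43^1*181^ (-1)=-2408/905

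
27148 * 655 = 17781940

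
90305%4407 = 2165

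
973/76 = 12 + 61/76 = 12.80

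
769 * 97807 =75213583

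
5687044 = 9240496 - 3553452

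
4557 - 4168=389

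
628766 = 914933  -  286167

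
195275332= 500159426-304884094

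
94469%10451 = 410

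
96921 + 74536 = 171457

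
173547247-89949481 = 83597766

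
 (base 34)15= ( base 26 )1d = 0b100111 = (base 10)39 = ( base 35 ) 14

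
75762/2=37881= 37881.00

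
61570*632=38912240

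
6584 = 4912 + 1672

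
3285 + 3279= 6564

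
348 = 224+124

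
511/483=1  +  4/69 = 1.06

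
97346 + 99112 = 196458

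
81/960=27/320 = 0.08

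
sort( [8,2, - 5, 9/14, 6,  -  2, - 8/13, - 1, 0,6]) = [ - 5, - 2, - 1,-8/13, 0,9/14, 2,6, 6 , 8]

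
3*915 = 2745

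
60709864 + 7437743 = 68147607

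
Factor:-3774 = - 2^1* 3^1*17^1*37^1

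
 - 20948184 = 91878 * ( - 228)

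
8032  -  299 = 7733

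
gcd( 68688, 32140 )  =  4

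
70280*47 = 3303160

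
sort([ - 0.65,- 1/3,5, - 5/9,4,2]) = [ - 0.65, - 5/9, - 1/3,2, 4,5 ]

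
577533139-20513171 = 557019968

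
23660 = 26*910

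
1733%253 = 215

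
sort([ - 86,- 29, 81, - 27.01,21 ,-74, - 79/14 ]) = [ - 86, - 74,  -  29,-27.01, - 79/14, 21, 81] 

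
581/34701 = 581/34701 = 0.02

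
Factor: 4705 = 5^1*941^1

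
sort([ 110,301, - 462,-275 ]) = [  -  462, - 275  ,  110,301 ] 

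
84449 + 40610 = 125059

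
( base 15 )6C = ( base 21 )4i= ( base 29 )3f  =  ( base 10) 102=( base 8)146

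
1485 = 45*33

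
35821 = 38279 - 2458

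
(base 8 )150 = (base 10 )104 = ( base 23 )4C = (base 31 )3B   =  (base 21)4k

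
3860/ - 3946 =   -  1930/1973 = - 0.98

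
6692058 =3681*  1818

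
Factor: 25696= 2^5*11^1  *73^1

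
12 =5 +7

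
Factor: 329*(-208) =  -68432 = -2^4 *7^1 *13^1*47^1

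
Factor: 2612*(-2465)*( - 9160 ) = 2^5*5^2*17^1*  29^1*229^1*653^1 = 58977392800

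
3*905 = 2715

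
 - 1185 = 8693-9878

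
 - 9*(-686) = 6174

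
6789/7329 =2263/2443=0.93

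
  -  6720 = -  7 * 960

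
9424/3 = 3141 + 1/3=3141.33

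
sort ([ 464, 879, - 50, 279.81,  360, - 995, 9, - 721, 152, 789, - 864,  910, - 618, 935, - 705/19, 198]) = [ - 995, - 864, - 721, - 618, - 50, - 705/19, 9, 152, 198, 279.81,360,  464, 789,879 , 910, 935 ] 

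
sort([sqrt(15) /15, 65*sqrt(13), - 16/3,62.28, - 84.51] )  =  [ - 84.51,-16/3,sqrt( 15)/15 , 62.28,65*sqrt( 13)]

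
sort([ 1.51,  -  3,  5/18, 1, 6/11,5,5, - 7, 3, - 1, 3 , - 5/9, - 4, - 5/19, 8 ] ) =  [ - 7, - 4, - 3, - 1, - 5/9, - 5/19,5/18,6/11, 1,1.51, 3, 3,5,5, 8] 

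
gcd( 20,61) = 1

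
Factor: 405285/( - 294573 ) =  - 5^1*41^1*149^( -1 ) = -  205/149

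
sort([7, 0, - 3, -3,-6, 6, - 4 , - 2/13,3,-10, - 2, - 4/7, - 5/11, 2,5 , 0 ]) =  [ - 10, - 6, - 4,- 3, - 3,  -  2, - 4/7, -5/11 , - 2/13,0, 0, 2,3, 5, 6, 7]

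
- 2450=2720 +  - 5170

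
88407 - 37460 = 50947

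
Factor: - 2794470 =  - 2^1*3^1*5^1*7^2 * 1901^1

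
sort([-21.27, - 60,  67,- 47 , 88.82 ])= [-60, - 47, - 21.27,67,88.82] 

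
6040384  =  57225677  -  51185293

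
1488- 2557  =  -1069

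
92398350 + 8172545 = 100570895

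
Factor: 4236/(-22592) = - 3/16 = - 2^( - 4 )*3^1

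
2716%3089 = 2716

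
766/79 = 766/79=9.70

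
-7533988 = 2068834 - 9602822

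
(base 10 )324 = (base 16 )144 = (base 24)dc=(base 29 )b5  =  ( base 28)BG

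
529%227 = 75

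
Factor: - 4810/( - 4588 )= 65/62 = 2^ (-1) * 5^1* 13^1*31^( - 1 )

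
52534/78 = 673 + 20/39 = 673.51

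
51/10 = 5 + 1/10  =  5.10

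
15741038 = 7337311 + 8403727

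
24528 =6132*4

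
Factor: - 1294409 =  - 367^1*3527^1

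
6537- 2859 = 3678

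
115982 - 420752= - 304770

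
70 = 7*10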